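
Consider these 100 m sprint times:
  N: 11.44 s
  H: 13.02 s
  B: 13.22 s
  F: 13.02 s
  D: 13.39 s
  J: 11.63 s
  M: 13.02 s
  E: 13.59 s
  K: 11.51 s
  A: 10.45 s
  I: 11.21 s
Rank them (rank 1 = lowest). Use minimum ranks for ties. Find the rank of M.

Sorted (ascending): 10.45, 11.21, 11.44, 11.51, 11.63, 13.02, 13.02, 13.02, 13.22, 13.39, 13.59
The 3 values of 13.02 occupy positions 6–8 → each gets rank 6.
M has value 13.02 s → rank 6.

6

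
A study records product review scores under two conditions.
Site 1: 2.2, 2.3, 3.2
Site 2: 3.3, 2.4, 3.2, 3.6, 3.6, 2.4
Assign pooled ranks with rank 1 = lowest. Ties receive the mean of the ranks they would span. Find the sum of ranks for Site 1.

Sorted (ascending): 2.2, 2.3, 2.4, 2.4, 3.2, 3.2, 3.3, 3.6, 3.6
The 2 values of 2.4 occupy positions 3–4 → average rank (3+4)/2 = 3.5.
The 2 values of 3.2 occupy positions 5–6 → average rank (5+6)/2 = 5.5.
The 2 values of 3.6 occupy positions 8–9 → average rank (8+9)/2 = 8.5.
Site 1 values → pooled ranks: 2.2→1, 2.3→2, 3.2→5.5
Rank sum = 1 + 2 + 5.5 = 8.5

8.5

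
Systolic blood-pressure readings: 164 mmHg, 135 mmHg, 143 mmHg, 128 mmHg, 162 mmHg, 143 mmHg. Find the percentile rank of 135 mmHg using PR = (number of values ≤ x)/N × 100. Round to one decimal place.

33.3

N = 6.
Strictly below 135: 1. Equal to 135: 1.
PR = 2/6 × 100 = 33.3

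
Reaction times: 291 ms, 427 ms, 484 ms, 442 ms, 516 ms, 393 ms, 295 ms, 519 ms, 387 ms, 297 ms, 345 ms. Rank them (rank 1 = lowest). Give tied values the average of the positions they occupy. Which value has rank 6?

Sorted (ascending): 291, 295, 297, 345, 387, 393, 427, 442, 484, 516, 519
No ties — each value takes its position as its rank.
Rank 6 → value 393.

393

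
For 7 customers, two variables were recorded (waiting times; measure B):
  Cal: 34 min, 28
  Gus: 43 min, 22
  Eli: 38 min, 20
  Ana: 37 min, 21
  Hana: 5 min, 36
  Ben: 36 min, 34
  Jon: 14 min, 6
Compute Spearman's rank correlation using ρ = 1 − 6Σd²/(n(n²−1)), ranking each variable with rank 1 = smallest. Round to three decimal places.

Ranks of variable 1: 3, 7, 6, 5, 1, 4, 2
Ranks of variable 2: 5, 4, 2, 3, 7, 6, 1
d = r₁ − r₂: -2, 3, 4, 2, -6, -2, 1
d²: 4, 9, 16, 4, 36, 4, 1; Σd² = 74
ρ = 1 − 6·74/(7·48) = 1 − 444/336 = -0.321

-0.321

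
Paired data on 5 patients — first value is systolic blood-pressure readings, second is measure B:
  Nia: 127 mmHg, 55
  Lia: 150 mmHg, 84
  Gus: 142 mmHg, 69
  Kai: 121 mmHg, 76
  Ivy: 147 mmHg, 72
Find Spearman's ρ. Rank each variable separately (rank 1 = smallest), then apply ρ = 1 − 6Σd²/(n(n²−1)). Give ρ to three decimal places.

0.400

Ranks of variable 1: 2, 5, 3, 1, 4
Ranks of variable 2: 1, 5, 2, 4, 3
d = r₁ − r₂: 1, 0, 1, -3, 1
d²: 1, 0, 1, 9, 1; Σd² = 12
ρ = 1 − 6·12/(5·24) = 1 − 72/120 = 0.400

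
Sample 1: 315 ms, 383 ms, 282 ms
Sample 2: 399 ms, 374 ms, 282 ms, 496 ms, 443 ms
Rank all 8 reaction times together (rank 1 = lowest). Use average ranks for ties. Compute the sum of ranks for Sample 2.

Sorted (ascending): 282, 282, 315, 374, 383, 399, 443, 496
The 2 values of 282 occupy positions 1–2 → average rank (1+2)/2 = 1.5.
Sample 2 values → pooled ranks: 399→6, 374→4, 282→1.5, 496→8, 443→7
Rank sum = 6 + 4 + 1.5 + 8 + 7 = 26.5

26.5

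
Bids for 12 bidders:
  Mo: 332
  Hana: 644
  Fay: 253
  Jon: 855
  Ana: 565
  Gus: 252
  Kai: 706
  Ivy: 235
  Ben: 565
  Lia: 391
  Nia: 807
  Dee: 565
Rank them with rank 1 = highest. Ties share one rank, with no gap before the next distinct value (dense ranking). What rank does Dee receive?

Sorted (descending): 855, 807, 706, 644, 565, 565, 565, 391, 332, 253, 252, 235
The 3 values of 565 share dense rank 5.
Remaining distinct values take the next consecutive integers.
Dee has value 565 → rank 5.

5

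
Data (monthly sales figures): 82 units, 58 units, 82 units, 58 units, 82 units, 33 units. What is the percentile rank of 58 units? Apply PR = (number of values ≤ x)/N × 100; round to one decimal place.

N = 6.
Strictly below 58: 1. Equal to 58: 2.
PR = 3/6 × 100 = 50.0

50.0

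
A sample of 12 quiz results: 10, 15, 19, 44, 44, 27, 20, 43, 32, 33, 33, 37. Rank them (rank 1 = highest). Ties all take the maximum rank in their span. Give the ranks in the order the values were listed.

12, 11, 10, 2, 2, 8, 9, 3, 7, 6, 6, 4

Sorted (descending): 44, 44, 43, 37, 33, 33, 32, 27, 20, 19, 15, 10
The 2 values of 44 occupy positions 1–2 → each gets rank 2.
The 2 values of 33 occupy positions 5–6 → each gets rank 6.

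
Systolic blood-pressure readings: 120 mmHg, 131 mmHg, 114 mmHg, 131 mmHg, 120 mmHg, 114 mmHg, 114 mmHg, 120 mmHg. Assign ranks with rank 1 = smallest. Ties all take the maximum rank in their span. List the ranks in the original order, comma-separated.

6, 8, 3, 8, 6, 3, 3, 6

Sorted (ascending): 114, 114, 114, 120, 120, 120, 131, 131
The 3 values of 114 occupy positions 1–3 → each gets rank 3.
The 3 values of 120 occupy positions 4–6 → each gets rank 6.
The 2 values of 131 occupy positions 7–8 → each gets rank 8.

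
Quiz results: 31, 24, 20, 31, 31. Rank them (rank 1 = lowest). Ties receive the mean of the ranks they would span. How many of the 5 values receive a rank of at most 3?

Sorted (ascending): 20, 24, 31, 31, 31
The 3 values of 31 occupy positions 3–5 → average rank 4.
Ranks ≤ 3: {1, 2} → 2 values.

2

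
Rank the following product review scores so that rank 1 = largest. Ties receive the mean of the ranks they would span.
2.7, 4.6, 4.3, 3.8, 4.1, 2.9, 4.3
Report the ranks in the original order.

Sorted (descending): 4.6, 4.3, 4.3, 4.1, 3.8, 2.9, 2.7
The 2 values of 4.3 occupy positions 2–3 → average rank (2+3)/2 = 2.5.

7, 1, 2.5, 5, 4, 6, 2.5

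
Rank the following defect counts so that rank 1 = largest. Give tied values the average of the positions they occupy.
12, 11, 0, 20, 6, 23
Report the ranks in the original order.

3, 4, 6, 2, 5, 1

Sorted (descending): 23, 20, 12, 11, 6, 0
No ties — each value takes its position as its rank.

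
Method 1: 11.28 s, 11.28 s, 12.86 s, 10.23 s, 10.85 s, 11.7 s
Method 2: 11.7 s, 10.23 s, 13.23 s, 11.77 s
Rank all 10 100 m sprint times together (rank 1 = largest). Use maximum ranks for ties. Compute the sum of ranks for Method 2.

Sorted (descending): 13.23, 12.86, 11.77, 11.7, 11.7, 11.28, 11.28, 10.85, 10.23, 10.23
The 2 values of 11.7 occupy positions 4–5 → each gets rank 5.
The 2 values of 11.28 occupy positions 6–7 → each gets rank 7.
The 2 values of 10.23 occupy positions 9–10 → each gets rank 10.
Method 2 values → pooled ranks: 11.7→5, 10.23→10, 13.23→1, 11.77→3
Rank sum = 5 + 10 + 1 + 3 = 19

19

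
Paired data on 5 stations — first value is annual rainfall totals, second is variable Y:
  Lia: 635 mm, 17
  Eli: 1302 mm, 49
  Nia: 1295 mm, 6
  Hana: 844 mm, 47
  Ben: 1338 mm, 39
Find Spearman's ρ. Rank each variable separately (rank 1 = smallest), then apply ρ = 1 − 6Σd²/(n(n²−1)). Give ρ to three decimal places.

0.300

Ranks of variable 1: 1, 4, 3, 2, 5
Ranks of variable 2: 2, 5, 1, 4, 3
d = r₁ − r₂: -1, -1, 2, -2, 2
d²: 1, 1, 4, 4, 4; Σd² = 14
ρ = 1 − 6·14/(5·24) = 1 − 84/120 = 0.300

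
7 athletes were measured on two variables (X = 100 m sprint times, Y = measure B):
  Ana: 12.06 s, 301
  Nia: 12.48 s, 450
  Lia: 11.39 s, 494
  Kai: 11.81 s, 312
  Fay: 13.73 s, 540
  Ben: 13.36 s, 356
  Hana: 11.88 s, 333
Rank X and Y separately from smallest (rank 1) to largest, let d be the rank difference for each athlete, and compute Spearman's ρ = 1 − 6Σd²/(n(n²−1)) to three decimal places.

Ranks of variable 1: 4, 5, 1, 2, 7, 6, 3
Ranks of variable 2: 1, 5, 6, 2, 7, 4, 3
d = r₁ − r₂: 3, 0, -5, 0, 0, 2, 0
d²: 9, 0, 25, 0, 0, 4, 0; Σd² = 38
ρ = 1 − 6·38/(7·48) = 1 − 228/336 = 0.321

0.321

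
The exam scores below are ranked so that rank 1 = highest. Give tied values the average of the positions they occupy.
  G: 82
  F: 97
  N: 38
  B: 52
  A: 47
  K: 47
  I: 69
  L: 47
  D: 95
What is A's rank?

Sorted (descending): 97, 95, 82, 69, 52, 47, 47, 47, 38
The 3 values of 47 occupy positions 6–8 → average rank 7.
A has value 47 → rank 7.

7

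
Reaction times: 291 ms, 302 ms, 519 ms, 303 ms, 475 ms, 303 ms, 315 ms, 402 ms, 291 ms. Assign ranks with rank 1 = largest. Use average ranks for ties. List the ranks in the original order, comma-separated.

Sorted (descending): 519, 475, 402, 315, 303, 303, 302, 291, 291
The 2 values of 303 occupy positions 5–6 → average rank (5+6)/2 = 5.5.
The 2 values of 291 occupy positions 8–9 → average rank (8+9)/2 = 8.5.

8.5, 7, 1, 5.5, 2, 5.5, 4, 3, 8.5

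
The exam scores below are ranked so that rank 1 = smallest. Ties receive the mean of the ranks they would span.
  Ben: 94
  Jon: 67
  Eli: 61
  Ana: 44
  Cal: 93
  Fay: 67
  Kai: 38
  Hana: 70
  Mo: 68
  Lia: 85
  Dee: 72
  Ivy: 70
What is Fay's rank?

4.5

Sorted (ascending): 38, 44, 61, 67, 67, 68, 70, 70, 72, 85, 93, 94
The 2 values of 67 occupy positions 4–5 → average rank (4+5)/2 = 4.5.
The 2 values of 70 occupy positions 7–8 → average rank (7+8)/2 = 7.5.
Fay has value 67 → rank 4.5.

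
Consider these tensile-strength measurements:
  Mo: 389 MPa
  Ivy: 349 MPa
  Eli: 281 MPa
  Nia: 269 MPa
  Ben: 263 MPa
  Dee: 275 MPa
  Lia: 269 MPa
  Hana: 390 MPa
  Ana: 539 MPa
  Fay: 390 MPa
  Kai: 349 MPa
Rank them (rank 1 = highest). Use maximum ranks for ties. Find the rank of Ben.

11

Sorted (descending): 539, 390, 390, 389, 349, 349, 281, 275, 269, 269, 263
The 2 values of 390 occupy positions 2–3 → each gets rank 3.
The 2 values of 349 occupy positions 5–6 → each gets rank 6.
The 2 values of 269 occupy positions 9–10 → each gets rank 10.
Ben has value 263 MPa → rank 11.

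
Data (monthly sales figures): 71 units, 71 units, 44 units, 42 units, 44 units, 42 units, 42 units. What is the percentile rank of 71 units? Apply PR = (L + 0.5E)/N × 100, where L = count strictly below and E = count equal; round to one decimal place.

N = 7.
Strictly below 71: 5. Equal to 71: 2.
PR = (5 + 0.5·2)/7 × 100 = 85.7

85.7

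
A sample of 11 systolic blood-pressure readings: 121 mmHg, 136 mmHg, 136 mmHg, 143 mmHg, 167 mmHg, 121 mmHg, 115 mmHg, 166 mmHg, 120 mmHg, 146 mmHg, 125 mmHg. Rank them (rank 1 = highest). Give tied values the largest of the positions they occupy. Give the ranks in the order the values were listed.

Sorted (descending): 167, 166, 146, 143, 136, 136, 125, 121, 121, 120, 115
The 2 values of 136 occupy positions 5–6 → each gets rank 6.
The 2 values of 121 occupy positions 8–9 → each gets rank 9.

9, 6, 6, 4, 1, 9, 11, 2, 10, 3, 7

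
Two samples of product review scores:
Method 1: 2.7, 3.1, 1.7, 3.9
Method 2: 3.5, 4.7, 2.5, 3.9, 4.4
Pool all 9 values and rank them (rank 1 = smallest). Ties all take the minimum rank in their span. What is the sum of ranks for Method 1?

14

Sorted (ascending): 1.7, 2.5, 2.7, 3.1, 3.5, 3.9, 3.9, 4.4, 4.7
The 2 values of 3.9 occupy positions 6–7 → each gets rank 6.
Method 1 values → pooled ranks: 2.7→3, 3.1→4, 1.7→1, 3.9→6
Rank sum = 3 + 4 + 1 + 6 = 14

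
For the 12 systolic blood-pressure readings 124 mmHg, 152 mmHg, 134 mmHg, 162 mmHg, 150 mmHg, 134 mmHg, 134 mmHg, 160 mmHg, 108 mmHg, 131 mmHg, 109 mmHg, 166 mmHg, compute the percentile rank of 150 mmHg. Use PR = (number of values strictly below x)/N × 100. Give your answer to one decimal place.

58.3

N = 12.
Strictly below 150: 7. Equal to 150: 1.
PR = 7/12 × 100 = 58.3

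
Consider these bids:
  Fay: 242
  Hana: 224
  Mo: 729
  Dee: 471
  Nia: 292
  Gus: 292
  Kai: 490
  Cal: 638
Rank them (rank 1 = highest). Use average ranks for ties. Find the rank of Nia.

Sorted (descending): 729, 638, 490, 471, 292, 292, 242, 224
The 2 values of 292 occupy positions 5–6 → average rank (5+6)/2 = 5.5.
Nia has value 292 → rank 5.5.

5.5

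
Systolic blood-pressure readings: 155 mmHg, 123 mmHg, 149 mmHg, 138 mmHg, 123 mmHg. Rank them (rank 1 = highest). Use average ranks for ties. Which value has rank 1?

Sorted (descending): 155, 149, 138, 123, 123
The 2 values of 123 occupy positions 4–5 → average rank (4+5)/2 = 4.5.
Rank 1 → value 155.

155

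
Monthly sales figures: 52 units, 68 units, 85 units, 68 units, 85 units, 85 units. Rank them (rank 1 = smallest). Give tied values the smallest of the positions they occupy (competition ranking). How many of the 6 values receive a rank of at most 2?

3

Sorted (ascending): 52, 68, 68, 85, 85, 85
The 2 values of 68 occupy positions 2–3 → each gets rank 2.
The 3 values of 85 occupy positions 4–6 → each gets rank 4.
Ranks ≤ 2: {1, 2, 2} → 3 values.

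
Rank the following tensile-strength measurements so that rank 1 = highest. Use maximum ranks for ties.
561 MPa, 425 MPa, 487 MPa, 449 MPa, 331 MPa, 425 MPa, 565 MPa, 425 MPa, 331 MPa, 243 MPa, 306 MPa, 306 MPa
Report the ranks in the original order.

Sorted (descending): 565, 561, 487, 449, 425, 425, 425, 331, 331, 306, 306, 243
The 3 values of 425 occupy positions 5–7 → each gets rank 7.
The 2 values of 331 occupy positions 8–9 → each gets rank 9.
The 2 values of 306 occupy positions 10–11 → each gets rank 11.

2, 7, 3, 4, 9, 7, 1, 7, 9, 12, 11, 11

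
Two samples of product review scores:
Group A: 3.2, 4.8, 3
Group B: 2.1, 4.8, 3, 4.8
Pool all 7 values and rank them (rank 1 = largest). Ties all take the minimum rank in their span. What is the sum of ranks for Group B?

Sorted (descending): 4.8, 4.8, 4.8, 3.2, 3, 3, 2.1
The 3 values of 4.8 occupy positions 1–3 → each gets rank 1.
The 2 values of 3 occupy positions 5–6 → each gets rank 5.
Group B values → pooled ranks: 2.1→7, 4.8→1, 3→5, 4.8→1
Rank sum = 7 + 1 + 5 + 1 = 14

14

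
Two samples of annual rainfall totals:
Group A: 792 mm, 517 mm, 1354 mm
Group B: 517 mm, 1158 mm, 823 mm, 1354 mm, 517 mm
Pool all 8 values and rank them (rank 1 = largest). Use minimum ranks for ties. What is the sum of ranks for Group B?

Sorted (descending): 1354, 1354, 1158, 823, 792, 517, 517, 517
The 2 values of 1354 occupy positions 1–2 → each gets rank 1.
The 3 values of 517 occupy positions 6–8 → each gets rank 6.
Group B values → pooled ranks: 517→6, 1158→3, 823→4, 1354→1, 517→6
Rank sum = 6 + 3 + 4 + 1 + 6 = 20

20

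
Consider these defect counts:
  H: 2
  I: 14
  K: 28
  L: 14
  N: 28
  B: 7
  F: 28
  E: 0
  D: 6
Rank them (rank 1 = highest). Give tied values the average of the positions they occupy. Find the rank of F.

2

Sorted (descending): 28, 28, 28, 14, 14, 7, 6, 2, 0
The 3 values of 28 occupy positions 1–3 → average rank 2.
The 2 values of 14 occupy positions 4–5 → average rank (4+5)/2 = 4.5.
F has value 28 → rank 2.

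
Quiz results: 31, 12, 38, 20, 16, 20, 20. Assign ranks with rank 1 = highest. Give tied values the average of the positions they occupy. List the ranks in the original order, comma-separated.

2, 7, 1, 4, 6, 4, 4

Sorted (descending): 38, 31, 20, 20, 20, 16, 12
The 3 values of 20 occupy positions 3–5 → average rank 4.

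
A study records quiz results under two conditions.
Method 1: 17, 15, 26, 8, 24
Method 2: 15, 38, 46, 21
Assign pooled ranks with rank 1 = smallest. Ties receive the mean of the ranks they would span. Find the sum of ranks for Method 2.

24.5

Sorted (ascending): 8, 15, 15, 17, 21, 24, 26, 38, 46
The 2 values of 15 occupy positions 2–3 → average rank (2+3)/2 = 2.5.
Method 2 values → pooled ranks: 15→2.5, 38→8, 46→9, 21→5
Rank sum = 2.5 + 8 + 9 + 5 = 24.5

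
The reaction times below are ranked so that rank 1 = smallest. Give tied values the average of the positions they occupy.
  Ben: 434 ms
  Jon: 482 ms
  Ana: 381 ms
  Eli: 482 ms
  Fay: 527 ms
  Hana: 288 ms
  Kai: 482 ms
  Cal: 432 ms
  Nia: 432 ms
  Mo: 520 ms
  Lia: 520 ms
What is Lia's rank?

9.5

Sorted (ascending): 288, 381, 432, 432, 434, 482, 482, 482, 520, 520, 527
The 2 values of 432 occupy positions 3–4 → average rank (3+4)/2 = 3.5.
The 3 values of 482 occupy positions 6–8 → average rank 7.
The 2 values of 520 occupy positions 9–10 → average rank (9+10)/2 = 9.5.
Lia has value 520 ms → rank 9.5.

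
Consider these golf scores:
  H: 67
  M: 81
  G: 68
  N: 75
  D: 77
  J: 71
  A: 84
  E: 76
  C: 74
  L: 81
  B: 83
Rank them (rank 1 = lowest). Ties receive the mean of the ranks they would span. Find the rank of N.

5

Sorted (ascending): 67, 68, 71, 74, 75, 76, 77, 81, 81, 83, 84
The 2 values of 81 occupy positions 8–9 → average rank (8+9)/2 = 8.5.
N has value 75 → rank 5.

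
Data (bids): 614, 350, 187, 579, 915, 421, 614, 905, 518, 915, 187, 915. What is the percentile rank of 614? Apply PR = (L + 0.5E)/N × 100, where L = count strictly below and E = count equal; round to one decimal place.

58.3

N = 12.
Strictly below 614: 6. Equal to 614: 2.
PR = (6 + 0.5·2)/12 × 100 = 58.3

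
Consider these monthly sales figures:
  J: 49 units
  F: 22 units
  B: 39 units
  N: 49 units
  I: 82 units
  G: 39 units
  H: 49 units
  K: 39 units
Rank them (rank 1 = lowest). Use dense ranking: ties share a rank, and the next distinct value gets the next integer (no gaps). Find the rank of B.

2

Sorted (ascending): 22, 39, 39, 39, 49, 49, 49, 82
The 3 values of 39 share dense rank 2.
The 3 values of 49 share dense rank 3.
Remaining distinct values take the next consecutive integers.
B has value 39 units → rank 2.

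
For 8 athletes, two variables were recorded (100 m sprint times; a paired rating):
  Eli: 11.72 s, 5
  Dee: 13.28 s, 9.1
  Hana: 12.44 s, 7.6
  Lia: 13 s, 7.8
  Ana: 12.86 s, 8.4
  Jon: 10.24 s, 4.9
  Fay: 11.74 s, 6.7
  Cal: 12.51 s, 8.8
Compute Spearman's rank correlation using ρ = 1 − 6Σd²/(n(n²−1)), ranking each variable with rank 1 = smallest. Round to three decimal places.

0.905

Ranks of variable 1: 2, 8, 4, 7, 6, 1, 3, 5
Ranks of variable 2: 2, 8, 4, 5, 6, 1, 3, 7
d = r₁ − r₂: 0, 0, 0, 2, 0, 0, 0, -2
d²: 0, 0, 0, 4, 0, 0, 0, 4; Σd² = 8
ρ = 1 − 6·8/(8·63) = 1 − 48/504 = 0.905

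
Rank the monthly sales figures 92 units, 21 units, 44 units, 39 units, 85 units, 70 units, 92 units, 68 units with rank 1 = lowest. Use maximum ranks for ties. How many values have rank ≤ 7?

6

Sorted (ascending): 21, 39, 44, 68, 70, 85, 92, 92
The 2 values of 92 occupy positions 7–8 → each gets rank 8.
Ranks ≤ 7: {1, 2, 3, 4, 5, 6} → 6 values.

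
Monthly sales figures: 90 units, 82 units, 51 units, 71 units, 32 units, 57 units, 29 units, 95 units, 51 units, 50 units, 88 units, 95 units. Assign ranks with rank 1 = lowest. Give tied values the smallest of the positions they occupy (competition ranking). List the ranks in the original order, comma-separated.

10, 8, 4, 7, 2, 6, 1, 11, 4, 3, 9, 11

Sorted (ascending): 29, 32, 50, 51, 51, 57, 71, 82, 88, 90, 95, 95
The 2 values of 51 occupy positions 4–5 → each gets rank 4.
The 2 values of 95 occupy positions 11–12 → each gets rank 11.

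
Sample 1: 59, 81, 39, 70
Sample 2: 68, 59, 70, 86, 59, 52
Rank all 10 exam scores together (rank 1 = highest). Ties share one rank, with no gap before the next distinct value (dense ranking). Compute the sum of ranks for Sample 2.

Sorted (descending): 86, 81, 70, 70, 68, 59, 59, 59, 52, 39
The 2 values of 70 share dense rank 3.
The 3 values of 59 share dense rank 5.
Remaining distinct values take the next consecutive integers.
Sample 2 values → pooled ranks: 68→4, 59→5, 70→3, 86→1, 59→5, 52→6
Rank sum = 4 + 5 + 3 + 1 + 5 + 6 = 24

24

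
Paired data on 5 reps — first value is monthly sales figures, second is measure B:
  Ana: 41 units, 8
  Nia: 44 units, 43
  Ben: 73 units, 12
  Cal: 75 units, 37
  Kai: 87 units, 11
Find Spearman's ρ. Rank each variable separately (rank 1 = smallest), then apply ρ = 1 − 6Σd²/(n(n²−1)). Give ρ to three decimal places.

Ranks of variable 1: 1, 2, 3, 4, 5
Ranks of variable 2: 1, 5, 3, 4, 2
d = r₁ − r₂: 0, -3, 0, 0, 3
d²: 0, 9, 0, 0, 9; Σd² = 18
ρ = 1 − 6·18/(5·24) = 1 − 108/120 = 0.100

0.100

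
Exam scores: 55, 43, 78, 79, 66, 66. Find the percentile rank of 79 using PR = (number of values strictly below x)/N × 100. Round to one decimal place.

N = 6.
Strictly below 79: 5. Equal to 79: 1.
PR = 5/6 × 100 = 83.3

83.3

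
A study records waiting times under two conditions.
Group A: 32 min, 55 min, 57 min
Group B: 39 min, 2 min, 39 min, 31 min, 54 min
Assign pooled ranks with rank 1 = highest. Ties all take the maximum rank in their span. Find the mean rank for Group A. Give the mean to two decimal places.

3.00

Sorted (descending): 57, 55, 54, 39, 39, 32, 31, 2
The 2 values of 39 occupy positions 4–5 → each gets rank 5.
Group A values → pooled ranks: 32→6, 55→2, 57→1
Mean rank = (6 + 2 + 1) / 3 = 3.00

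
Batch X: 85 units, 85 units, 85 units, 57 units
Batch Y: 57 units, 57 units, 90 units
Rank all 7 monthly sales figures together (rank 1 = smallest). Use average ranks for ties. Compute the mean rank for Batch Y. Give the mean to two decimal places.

3.67

Sorted (ascending): 57, 57, 57, 85, 85, 85, 90
The 3 values of 57 occupy positions 1–3 → average rank 2.
The 3 values of 85 occupy positions 4–6 → average rank 5.
Batch Y values → pooled ranks: 57→2, 57→2, 90→7
Mean rank = (2 + 2 + 7) / 3 = 3.67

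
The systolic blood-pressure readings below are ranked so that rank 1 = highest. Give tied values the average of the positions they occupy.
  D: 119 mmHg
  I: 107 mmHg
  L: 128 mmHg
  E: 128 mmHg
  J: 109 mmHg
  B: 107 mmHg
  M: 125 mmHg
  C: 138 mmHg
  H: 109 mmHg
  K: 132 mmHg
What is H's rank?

7.5

Sorted (descending): 138, 132, 128, 128, 125, 119, 109, 109, 107, 107
The 2 values of 128 occupy positions 3–4 → average rank (3+4)/2 = 3.5.
The 2 values of 109 occupy positions 7–8 → average rank (7+8)/2 = 7.5.
The 2 values of 107 occupy positions 9–10 → average rank (9+10)/2 = 9.5.
H has value 109 mmHg → rank 7.5.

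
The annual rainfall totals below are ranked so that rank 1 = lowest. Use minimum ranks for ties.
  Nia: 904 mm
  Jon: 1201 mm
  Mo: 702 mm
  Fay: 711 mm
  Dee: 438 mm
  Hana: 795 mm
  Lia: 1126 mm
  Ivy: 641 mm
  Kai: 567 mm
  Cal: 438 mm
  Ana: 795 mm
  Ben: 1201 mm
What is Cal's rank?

Sorted (ascending): 438, 438, 567, 641, 702, 711, 795, 795, 904, 1126, 1201, 1201
The 2 values of 438 occupy positions 1–2 → each gets rank 1.
The 2 values of 795 occupy positions 7–8 → each gets rank 7.
The 2 values of 1201 occupy positions 11–12 → each gets rank 11.
Cal has value 438 mm → rank 1.

1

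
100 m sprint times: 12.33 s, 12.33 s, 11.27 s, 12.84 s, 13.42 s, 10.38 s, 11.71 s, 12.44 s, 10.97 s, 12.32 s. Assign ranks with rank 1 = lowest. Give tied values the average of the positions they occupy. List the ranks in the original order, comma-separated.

Sorted (ascending): 10.38, 10.97, 11.27, 11.71, 12.32, 12.33, 12.33, 12.44, 12.84, 13.42
The 2 values of 12.33 occupy positions 6–7 → average rank (6+7)/2 = 6.5.

6.5, 6.5, 3, 9, 10, 1, 4, 8, 2, 5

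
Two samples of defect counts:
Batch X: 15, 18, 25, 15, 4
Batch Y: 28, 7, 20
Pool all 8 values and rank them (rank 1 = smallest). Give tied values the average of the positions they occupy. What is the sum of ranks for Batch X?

20

Sorted (ascending): 4, 7, 15, 15, 18, 20, 25, 28
The 2 values of 15 occupy positions 3–4 → average rank (3+4)/2 = 3.5.
Batch X values → pooled ranks: 15→3.5, 18→5, 25→7, 15→3.5, 4→1
Rank sum = 3.5 + 5 + 7 + 3.5 + 1 = 20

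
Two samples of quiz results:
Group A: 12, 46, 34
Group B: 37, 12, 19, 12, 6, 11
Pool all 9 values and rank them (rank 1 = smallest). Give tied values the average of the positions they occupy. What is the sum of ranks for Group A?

Sorted (ascending): 6, 11, 12, 12, 12, 19, 34, 37, 46
The 3 values of 12 occupy positions 3–5 → average rank 4.
Group A values → pooled ranks: 12→4, 46→9, 34→7
Rank sum = 4 + 9 + 7 = 20

20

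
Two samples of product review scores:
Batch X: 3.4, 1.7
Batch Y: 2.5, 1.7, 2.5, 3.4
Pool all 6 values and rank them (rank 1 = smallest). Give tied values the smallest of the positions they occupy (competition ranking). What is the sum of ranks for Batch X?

6

Sorted (ascending): 1.7, 1.7, 2.5, 2.5, 3.4, 3.4
The 2 values of 1.7 occupy positions 1–2 → each gets rank 1.
The 2 values of 2.5 occupy positions 3–4 → each gets rank 3.
The 2 values of 3.4 occupy positions 5–6 → each gets rank 5.
Batch X values → pooled ranks: 3.4→5, 1.7→1
Rank sum = 5 + 1 = 6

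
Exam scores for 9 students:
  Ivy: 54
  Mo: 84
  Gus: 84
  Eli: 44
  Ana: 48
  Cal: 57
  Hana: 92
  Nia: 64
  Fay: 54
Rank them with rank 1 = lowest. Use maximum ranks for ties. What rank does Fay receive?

4

Sorted (ascending): 44, 48, 54, 54, 57, 64, 84, 84, 92
The 2 values of 54 occupy positions 3–4 → each gets rank 4.
The 2 values of 84 occupy positions 7–8 → each gets rank 8.
Fay has value 54 → rank 4.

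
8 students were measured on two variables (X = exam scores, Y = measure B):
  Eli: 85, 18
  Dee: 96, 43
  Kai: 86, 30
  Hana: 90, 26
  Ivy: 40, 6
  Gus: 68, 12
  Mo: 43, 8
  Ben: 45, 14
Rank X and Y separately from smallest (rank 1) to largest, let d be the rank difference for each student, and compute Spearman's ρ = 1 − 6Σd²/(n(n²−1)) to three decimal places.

Ranks of variable 1: 5, 8, 6, 7, 1, 4, 2, 3
Ranks of variable 2: 5, 8, 7, 6, 1, 3, 2, 4
d = r₁ − r₂: 0, 0, -1, 1, 0, 1, 0, -1
d²: 0, 0, 1, 1, 0, 1, 0, 1; Σd² = 4
ρ = 1 − 6·4/(8·63) = 1 − 24/504 = 0.952

0.952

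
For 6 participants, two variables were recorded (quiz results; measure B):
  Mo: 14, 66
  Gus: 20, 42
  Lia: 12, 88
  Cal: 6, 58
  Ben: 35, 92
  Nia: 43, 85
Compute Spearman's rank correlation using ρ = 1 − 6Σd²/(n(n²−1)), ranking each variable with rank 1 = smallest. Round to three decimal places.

Ranks of variable 1: 3, 4, 2, 1, 5, 6
Ranks of variable 2: 3, 1, 5, 2, 6, 4
d = r₁ − r₂: 0, 3, -3, -1, -1, 2
d²: 0, 9, 9, 1, 1, 4; Σd² = 24
ρ = 1 − 6·24/(6·35) = 1 − 144/210 = 0.314

0.314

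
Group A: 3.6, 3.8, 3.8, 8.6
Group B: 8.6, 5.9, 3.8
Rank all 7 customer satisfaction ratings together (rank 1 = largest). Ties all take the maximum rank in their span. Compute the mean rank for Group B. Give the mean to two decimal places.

Sorted (descending): 8.6, 8.6, 5.9, 3.8, 3.8, 3.8, 3.6
The 2 values of 8.6 occupy positions 1–2 → each gets rank 2.
The 3 values of 3.8 occupy positions 4–6 → each gets rank 6.
Group B values → pooled ranks: 8.6→2, 5.9→3, 3.8→6
Mean rank = (2 + 3 + 6) / 3 = 3.67

3.67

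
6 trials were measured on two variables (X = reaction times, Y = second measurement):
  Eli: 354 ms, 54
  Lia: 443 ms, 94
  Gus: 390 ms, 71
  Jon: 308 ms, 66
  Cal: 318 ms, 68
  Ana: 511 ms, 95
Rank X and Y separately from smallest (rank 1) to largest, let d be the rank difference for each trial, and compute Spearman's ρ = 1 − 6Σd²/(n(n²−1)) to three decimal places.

0.829

Ranks of variable 1: 3, 5, 4, 1, 2, 6
Ranks of variable 2: 1, 5, 4, 2, 3, 6
d = r₁ − r₂: 2, 0, 0, -1, -1, 0
d²: 4, 0, 0, 1, 1, 0; Σd² = 6
ρ = 1 − 6·6/(6·35) = 1 − 36/210 = 0.829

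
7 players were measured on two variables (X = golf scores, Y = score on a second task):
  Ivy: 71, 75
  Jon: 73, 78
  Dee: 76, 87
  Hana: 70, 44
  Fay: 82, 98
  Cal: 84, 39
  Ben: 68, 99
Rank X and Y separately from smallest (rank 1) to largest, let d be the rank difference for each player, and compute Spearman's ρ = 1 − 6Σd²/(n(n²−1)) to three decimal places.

Ranks of variable 1: 3, 4, 5, 2, 6, 7, 1
Ranks of variable 2: 3, 4, 5, 2, 6, 1, 7
d = r₁ − r₂: 0, 0, 0, 0, 0, 6, -6
d²: 0, 0, 0, 0, 0, 36, 36; Σd² = 72
ρ = 1 − 6·72/(7·48) = 1 − 432/336 = -0.286

-0.286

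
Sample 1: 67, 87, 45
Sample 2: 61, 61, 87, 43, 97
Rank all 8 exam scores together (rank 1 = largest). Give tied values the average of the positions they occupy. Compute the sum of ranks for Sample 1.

Sorted (descending): 97, 87, 87, 67, 61, 61, 45, 43
The 2 values of 87 occupy positions 2–3 → average rank (2+3)/2 = 2.5.
The 2 values of 61 occupy positions 5–6 → average rank (5+6)/2 = 5.5.
Sample 1 values → pooled ranks: 67→4, 87→2.5, 45→7
Rank sum = 4 + 2.5 + 7 = 13.5

13.5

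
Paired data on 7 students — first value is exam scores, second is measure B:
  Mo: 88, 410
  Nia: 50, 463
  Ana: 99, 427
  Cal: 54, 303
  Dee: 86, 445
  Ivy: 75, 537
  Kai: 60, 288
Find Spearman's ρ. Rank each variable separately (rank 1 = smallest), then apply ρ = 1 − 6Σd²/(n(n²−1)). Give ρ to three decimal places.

Ranks of variable 1: 6, 1, 7, 2, 5, 4, 3
Ranks of variable 2: 3, 6, 4, 2, 5, 7, 1
d = r₁ − r₂: 3, -5, 3, 0, 0, -3, 2
d²: 9, 25, 9, 0, 0, 9, 4; Σd² = 56
ρ = 1 − 6·56/(7·48) = 1 − 336/336 = 0.000

0.000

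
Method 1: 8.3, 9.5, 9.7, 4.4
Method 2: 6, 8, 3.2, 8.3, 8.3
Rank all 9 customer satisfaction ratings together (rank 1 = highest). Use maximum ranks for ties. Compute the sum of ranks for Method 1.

Sorted (descending): 9.7, 9.5, 8.3, 8.3, 8.3, 8, 6, 4.4, 3.2
The 3 values of 8.3 occupy positions 3–5 → each gets rank 5.
Method 1 values → pooled ranks: 8.3→5, 9.5→2, 9.7→1, 4.4→8
Rank sum = 5 + 2 + 1 + 8 = 16

16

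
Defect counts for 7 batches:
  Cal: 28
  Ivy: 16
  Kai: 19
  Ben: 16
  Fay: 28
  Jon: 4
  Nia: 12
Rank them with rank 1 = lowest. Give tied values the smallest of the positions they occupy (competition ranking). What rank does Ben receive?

3

Sorted (ascending): 4, 12, 16, 16, 19, 28, 28
The 2 values of 16 occupy positions 3–4 → each gets rank 3.
The 2 values of 28 occupy positions 6–7 → each gets rank 6.
Ben has value 16 → rank 3.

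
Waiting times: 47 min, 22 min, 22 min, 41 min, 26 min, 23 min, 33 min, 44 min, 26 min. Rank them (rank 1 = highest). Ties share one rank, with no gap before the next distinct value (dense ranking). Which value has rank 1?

47

Sorted (descending): 47, 44, 41, 33, 26, 26, 23, 22, 22
The 2 values of 26 share dense rank 5.
The 2 values of 22 share dense rank 7.
Remaining distinct values take the next consecutive integers.
Rank 1 → value 47.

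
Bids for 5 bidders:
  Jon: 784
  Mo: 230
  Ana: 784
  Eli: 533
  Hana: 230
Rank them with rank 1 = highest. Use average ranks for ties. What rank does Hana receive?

Sorted (descending): 784, 784, 533, 230, 230
The 2 values of 784 occupy positions 1–2 → average rank (1+2)/2 = 1.5.
The 2 values of 230 occupy positions 4–5 → average rank (4+5)/2 = 4.5.
Hana has value 230 → rank 4.5.

4.5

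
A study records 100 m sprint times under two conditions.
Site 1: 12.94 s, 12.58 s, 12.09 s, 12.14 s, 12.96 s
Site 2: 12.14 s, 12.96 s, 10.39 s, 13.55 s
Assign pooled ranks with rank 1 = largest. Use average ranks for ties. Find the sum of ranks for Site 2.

19

Sorted (descending): 13.55, 12.96, 12.96, 12.94, 12.58, 12.14, 12.14, 12.09, 10.39
The 2 values of 12.96 occupy positions 2–3 → average rank (2+3)/2 = 2.5.
The 2 values of 12.14 occupy positions 6–7 → average rank (6+7)/2 = 6.5.
Site 2 values → pooled ranks: 12.14→6.5, 12.96→2.5, 10.39→9, 13.55→1
Rank sum = 6.5 + 2.5 + 9 + 1 = 19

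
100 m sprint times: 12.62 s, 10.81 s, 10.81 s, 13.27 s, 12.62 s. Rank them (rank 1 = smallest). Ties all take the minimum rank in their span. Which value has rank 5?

Sorted (ascending): 10.81, 10.81, 12.62, 12.62, 13.27
The 2 values of 10.81 occupy positions 1–2 → each gets rank 1.
The 2 values of 12.62 occupy positions 3–4 → each gets rank 3.
Rank 5 → value 13.27.

13.27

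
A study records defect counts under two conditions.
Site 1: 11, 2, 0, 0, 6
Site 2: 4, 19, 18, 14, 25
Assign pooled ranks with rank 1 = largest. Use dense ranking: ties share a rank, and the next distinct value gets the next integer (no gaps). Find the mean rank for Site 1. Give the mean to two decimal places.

7.40

Sorted (descending): 25, 19, 18, 14, 11, 6, 4, 2, 0, 0
The 2 values of 0 share dense rank 9.
Remaining distinct values take the next consecutive integers.
Site 1 values → pooled ranks: 11→5, 2→8, 0→9, 0→9, 6→6
Mean rank = (5 + 8 + 9 + 9 + 6) / 5 = 7.40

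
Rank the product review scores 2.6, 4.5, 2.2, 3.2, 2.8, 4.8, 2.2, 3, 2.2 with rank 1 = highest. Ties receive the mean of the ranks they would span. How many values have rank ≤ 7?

Sorted (descending): 4.8, 4.5, 3.2, 3, 2.8, 2.6, 2.2, 2.2, 2.2
The 3 values of 2.2 occupy positions 7–9 → average rank 8.
Ranks ≤ 7: {1, 2, 3, 4, 5, 6} → 6 values.

6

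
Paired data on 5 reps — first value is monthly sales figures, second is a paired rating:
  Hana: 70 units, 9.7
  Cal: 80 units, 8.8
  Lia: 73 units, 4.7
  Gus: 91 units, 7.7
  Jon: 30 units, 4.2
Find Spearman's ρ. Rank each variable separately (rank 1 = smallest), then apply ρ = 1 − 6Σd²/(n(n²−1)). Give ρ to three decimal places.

Ranks of variable 1: 2, 4, 3, 5, 1
Ranks of variable 2: 5, 4, 2, 3, 1
d = r₁ − r₂: -3, 0, 1, 2, 0
d²: 9, 0, 1, 4, 0; Σd² = 14
ρ = 1 − 6·14/(5·24) = 1 − 84/120 = 0.300

0.300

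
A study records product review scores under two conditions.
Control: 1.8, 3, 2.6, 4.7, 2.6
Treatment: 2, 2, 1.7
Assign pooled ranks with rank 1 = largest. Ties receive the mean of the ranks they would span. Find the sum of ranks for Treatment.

19

Sorted (descending): 4.7, 3, 2.6, 2.6, 2, 2, 1.8, 1.7
The 2 values of 2.6 occupy positions 3–4 → average rank (3+4)/2 = 3.5.
The 2 values of 2 occupy positions 5–6 → average rank (5+6)/2 = 5.5.
Treatment values → pooled ranks: 2→5.5, 2→5.5, 1.7→8
Rank sum = 5.5 + 5.5 + 8 = 19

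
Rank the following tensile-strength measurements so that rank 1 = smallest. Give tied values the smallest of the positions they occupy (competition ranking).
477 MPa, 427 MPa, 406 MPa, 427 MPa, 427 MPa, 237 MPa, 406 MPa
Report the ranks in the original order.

7, 4, 2, 4, 4, 1, 2

Sorted (ascending): 237, 406, 406, 427, 427, 427, 477
The 2 values of 406 occupy positions 2–3 → each gets rank 2.
The 3 values of 427 occupy positions 4–6 → each gets rank 4.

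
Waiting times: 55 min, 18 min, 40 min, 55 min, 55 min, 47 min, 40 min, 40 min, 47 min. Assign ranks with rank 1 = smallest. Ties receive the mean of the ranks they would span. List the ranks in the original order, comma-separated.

8, 1, 3, 8, 8, 5.5, 3, 3, 5.5

Sorted (ascending): 18, 40, 40, 40, 47, 47, 55, 55, 55
The 3 values of 40 occupy positions 2–4 → average rank 3.
The 2 values of 47 occupy positions 5–6 → average rank (5+6)/2 = 5.5.
The 3 values of 55 occupy positions 7–9 → average rank 8.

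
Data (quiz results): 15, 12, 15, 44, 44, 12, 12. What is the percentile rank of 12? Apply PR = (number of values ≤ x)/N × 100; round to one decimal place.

N = 7.
Strictly below 12: 0. Equal to 12: 3.
PR = 3/7 × 100 = 42.9

42.9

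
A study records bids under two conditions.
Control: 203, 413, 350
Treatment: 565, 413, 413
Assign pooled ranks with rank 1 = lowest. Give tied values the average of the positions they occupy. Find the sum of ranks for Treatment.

14

Sorted (ascending): 203, 350, 413, 413, 413, 565
The 3 values of 413 occupy positions 3–5 → average rank 4.
Treatment values → pooled ranks: 565→6, 413→4, 413→4
Rank sum = 6 + 4 + 4 = 14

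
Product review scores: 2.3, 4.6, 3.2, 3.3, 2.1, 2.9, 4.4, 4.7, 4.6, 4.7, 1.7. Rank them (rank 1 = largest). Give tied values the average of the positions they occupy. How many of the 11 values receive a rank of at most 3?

Sorted (descending): 4.7, 4.7, 4.6, 4.6, 4.4, 3.3, 3.2, 2.9, 2.3, 2.1, 1.7
The 2 values of 4.7 occupy positions 1–2 → average rank (1+2)/2 = 1.5.
The 2 values of 4.6 occupy positions 3–4 → average rank (3+4)/2 = 3.5.
Ranks ≤ 3: {1.5, 1.5} → 2 values.

2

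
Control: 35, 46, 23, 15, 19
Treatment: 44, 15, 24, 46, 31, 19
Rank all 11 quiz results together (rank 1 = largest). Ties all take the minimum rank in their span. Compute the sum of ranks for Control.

Sorted (descending): 46, 46, 44, 35, 31, 24, 23, 19, 19, 15, 15
The 2 values of 46 occupy positions 1–2 → each gets rank 1.
The 2 values of 19 occupy positions 8–9 → each gets rank 8.
The 2 values of 15 occupy positions 10–11 → each gets rank 10.
Control values → pooled ranks: 35→4, 46→1, 23→7, 15→10, 19→8
Rank sum = 4 + 1 + 7 + 10 + 8 = 30

30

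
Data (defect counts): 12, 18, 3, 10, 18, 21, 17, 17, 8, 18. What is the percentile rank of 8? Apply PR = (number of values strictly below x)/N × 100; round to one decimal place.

10.0

N = 10.
Strictly below 8: 1. Equal to 8: 1.
PR = 1/10 × 100 = 10.0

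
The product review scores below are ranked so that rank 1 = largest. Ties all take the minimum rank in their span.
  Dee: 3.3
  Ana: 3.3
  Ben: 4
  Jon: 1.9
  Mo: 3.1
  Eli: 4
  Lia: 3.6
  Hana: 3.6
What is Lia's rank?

3

Sorted (descending): 4, 4, 3.6, 3.6, 3.3, 3.3, 3.1, 1.9
The 2 values of 4 occupy positions 1–2 → each gets rank 1.
The 2 values of 3.6 occupy positions 3–4 → each gets rank 3.
The 2 values of 3.3 occupy positions 5–6 → each gets rank 5.
Lia has value 3.6 → rank 3.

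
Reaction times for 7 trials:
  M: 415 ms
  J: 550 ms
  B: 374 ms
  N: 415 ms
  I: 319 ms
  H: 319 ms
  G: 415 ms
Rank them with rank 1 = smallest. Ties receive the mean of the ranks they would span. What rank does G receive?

5

Sorted (ascending): 319, 319, 374, 415, 415, 415, 550
The 2 values of 319 occupy positions 1–2 → average rank (1+2)/2 = 1.5.
The 3 values of 415 occupy positions 4–6 → average rank 5.
G has value 415 ms → rank 5.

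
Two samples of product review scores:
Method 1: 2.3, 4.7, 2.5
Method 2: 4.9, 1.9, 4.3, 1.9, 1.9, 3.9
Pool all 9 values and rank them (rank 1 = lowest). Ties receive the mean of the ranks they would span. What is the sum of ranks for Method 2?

Sorted (ascending): 1.9, 1.9, 1.9, 2.3, 2.5, 3.9, 4.3, 4.7, 4.9
The 3 values of 1.9 occupy positions 1–3 → average rank 2.
Method 2 values → pooled ranks: 4.9→9, 1.9→2, 4.3→7, 1.9→2, 1.9→2, 3.9→6
Rank sum = 9 + 2 + 7 + 2 + 2 + 6 = 28

28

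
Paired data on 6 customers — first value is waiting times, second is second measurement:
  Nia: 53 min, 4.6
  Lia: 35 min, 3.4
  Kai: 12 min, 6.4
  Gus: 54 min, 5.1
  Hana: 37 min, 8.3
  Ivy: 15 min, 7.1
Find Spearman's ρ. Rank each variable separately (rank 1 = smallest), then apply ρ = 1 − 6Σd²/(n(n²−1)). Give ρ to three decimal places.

-0.257

Ranks of variable 1: 5, 3, 1, 6, 4, 2
Ranks of variable 2: 2, 1, 4, 3, 6, 5
d = r₁ − r₂: 3, 2, -3, 3, -2, -3
d²: 9, 4, 9, 9, 4, 9; Σd² = 44
ρ = 1 − 6·44/(6·35) = 1 − 264/210 = -0.257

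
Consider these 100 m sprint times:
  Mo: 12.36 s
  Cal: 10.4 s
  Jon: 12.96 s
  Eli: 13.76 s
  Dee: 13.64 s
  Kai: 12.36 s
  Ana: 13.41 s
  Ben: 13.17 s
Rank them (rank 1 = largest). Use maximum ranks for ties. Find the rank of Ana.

Sorted (descending): 13.76, 13.64, 13.41, 13.17, 12.96, 12.36, 12.36, 10.4
The 2 values of 12.36 occupy positions 6–7 → each gets rank 7.
Ana has value 13.41 s → rank 3.

3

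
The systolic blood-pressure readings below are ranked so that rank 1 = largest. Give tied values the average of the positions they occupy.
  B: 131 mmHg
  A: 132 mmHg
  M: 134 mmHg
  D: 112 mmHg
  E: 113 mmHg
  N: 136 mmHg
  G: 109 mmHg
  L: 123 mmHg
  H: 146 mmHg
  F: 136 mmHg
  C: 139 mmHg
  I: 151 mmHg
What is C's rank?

3

Sorted (descending): 151, 146, 139, 136, 136, 134, 132, 131, 123, 113, 112, 109
The 2 values of 136 occupy positions 4–5 → average rank (4+5)/2 = 4.5.
C has value 139 mmHg → rank 3.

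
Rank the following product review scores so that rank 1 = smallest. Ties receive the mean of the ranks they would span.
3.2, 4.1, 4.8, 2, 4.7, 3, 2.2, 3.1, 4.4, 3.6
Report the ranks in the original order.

Sorted (ascending): 2, 2.2, 3, 3.1, 3.2, 3.6, 4.1, 4.4, 4.7, 4.8
No ties — each value takes its position as its rank.

5, 7, 10, 1, 9, 3, 2, 4, 8, 6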